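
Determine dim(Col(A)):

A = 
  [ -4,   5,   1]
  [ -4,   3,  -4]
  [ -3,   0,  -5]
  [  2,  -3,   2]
Row reduce:
R2 → R2 - (1)·R1
R3 → R3 - (3/4)·R1
R4 → R4 + (1/2)·R1
R3 → R3 - (15/8)·R2
R4 → R4 - (1/4)·R2
R4 → R4 - (30/29)·R3
REF = 
  [  -4,    5,    1]
  [   0,   -2,   -5]
  [   0,    0, 29/8]
  [   0,    0,    0]
Pivot columns: 1, 2, 3 → 3 pivots.
dim(Col(A)) = number of pivot columns = 3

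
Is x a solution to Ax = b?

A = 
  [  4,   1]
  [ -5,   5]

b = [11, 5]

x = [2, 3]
Yes

Ax = [11, 5] = b ✓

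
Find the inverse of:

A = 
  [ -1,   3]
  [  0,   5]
det(A) = (-1)(5) - (3)(0) = -5
For a 2×2 matrix, A⁻¹ = (1/det(A)) · [[d, -b], [-c, a]]
    = (-1/5) · [[5, -3], [0, -1]]

A⁻¹ = 
  [ -1, 3/5]
  [  0, 1/5]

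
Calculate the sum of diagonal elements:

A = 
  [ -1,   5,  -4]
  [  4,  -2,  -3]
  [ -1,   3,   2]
-1

tr(A) = -1 + -2 + 2 = -1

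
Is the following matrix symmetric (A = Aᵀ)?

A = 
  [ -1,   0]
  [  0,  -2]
Yes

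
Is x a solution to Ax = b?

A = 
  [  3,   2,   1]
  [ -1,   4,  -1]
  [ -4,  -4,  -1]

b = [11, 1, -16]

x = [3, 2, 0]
No

Ax = [13, 5, -20] ≠ b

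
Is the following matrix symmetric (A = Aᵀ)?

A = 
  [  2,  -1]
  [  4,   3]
No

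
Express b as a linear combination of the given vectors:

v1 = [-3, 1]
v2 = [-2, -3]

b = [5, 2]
c1 = -1, c2 = -1

b = -1·v1 + -1·v2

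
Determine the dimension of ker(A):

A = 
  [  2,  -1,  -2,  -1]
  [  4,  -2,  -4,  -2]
nullity(A) = 3

Row reduce:
R2 → R2 - (2)·R1
REF = 
  [  2,  -1,  -2,  -1]
  [  0,   0,   0,   0]
Pivot columns: 1 → 1 pivot.
rank(A) = 1, so nullity(A) = 4 - 1 = 3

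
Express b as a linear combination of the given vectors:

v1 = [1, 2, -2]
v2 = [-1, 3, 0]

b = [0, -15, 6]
c1 = -3, c2 = -3

b = -3·v1 + -3·v2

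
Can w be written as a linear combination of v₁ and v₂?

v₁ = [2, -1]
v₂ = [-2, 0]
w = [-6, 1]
Yes

Form the augmented matrix and row-reduce:
[v₁|v₂|w] = 
  [  2,  -2,  -6]
  [ -1,   0,   1]
R2 → R2 + (1/2)·R1
REF = 
  [  2,  -2,  -6]
  [  0,  -1,  -2]

No row of the form [0 0 | nonzero], so the system is consistent. Back-substitution gives c₁ = -1, c₂ = 2: w = (-1)·v₁ + (2)·v₂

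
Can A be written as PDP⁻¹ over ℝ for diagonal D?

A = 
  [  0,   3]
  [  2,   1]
Yes

tr(A) = 1, det(A) = -6
Characteristic polynomial: λ² - tr(A)λ + det(A) = λ² - λ - 6
λ² - λ - 6 = (λ + 2)(λ - 3)
Eigenvalues: 3, -2
λ=-2: alg. mult. = 1, geom. mult. = 2 - rank(A - (-2)I) = 2 - 1 = 1
λ=3: alg. mult. = 1, geom. mult. = 2 - rank(A - (3)I) = 2 - 1 = 1
Sum of geometric multiplicities equals n, so A has n independent eigenvectors.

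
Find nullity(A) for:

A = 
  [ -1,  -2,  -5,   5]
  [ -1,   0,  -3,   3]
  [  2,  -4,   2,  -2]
nullity(A) = 2

Row reduce:
R2 → R2 - (1)·R1
R3 → R3 + (2)·R1
R3 → R3 + (4)·R2
REF = 
  [ -1,  -2,  -5,   5]
  [  0,   2,   2,  -2]
  [  0,   0,   0,   0]
Pivot columns: 1, 2 → 2 pivots.
rank(A) = 2, so nullity(A) = 4 - 2 = 2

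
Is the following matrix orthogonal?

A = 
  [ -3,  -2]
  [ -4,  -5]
No

AᵀA = 
  [ 25,  26]
  [ 26,  29]
≠ I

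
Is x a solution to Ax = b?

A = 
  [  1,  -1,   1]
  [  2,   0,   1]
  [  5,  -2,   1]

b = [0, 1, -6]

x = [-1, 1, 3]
No

Ax = [1, 1, -4] ≠ b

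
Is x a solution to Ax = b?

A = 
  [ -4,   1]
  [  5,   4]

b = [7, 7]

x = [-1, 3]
Yes

Ax = [7, 7] = b ✓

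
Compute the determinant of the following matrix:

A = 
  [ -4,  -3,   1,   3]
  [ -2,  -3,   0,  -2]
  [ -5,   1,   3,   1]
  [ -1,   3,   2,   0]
32

Cofactor expansion along row 1: det(A) = a₁₁M₁₁ - a₁₂M₁₂ + a₁₃M₁₃ - a₁₄M₁₄

M₁₁ = det[[-3, 0, -2]; [1, 3, 1]; [3, 2, 0]]
  = (-3)·((3)(0) - (1)(2)) - (0)·((1)(0) - (1)(3)) + (-2)·((1)(2) - (3)(3))
  = (-3)(-2) - (0)(-3) + (-2)(-7)
  = 20
M₁₂ = det[[-2, 0, -2]; [-5, 3, 1]; [-1, 2, 0]]
  = (-2)·((3)(0) - (1)(2)) - (0)·((-5)(0) - (1)(-1)) + (-2)·((-5)(2) - (3)(-1))
  = (-2)(-2) - (0)(1) + (-2)(-7)
  = 18
M₁₃ = det[[-2, -3, -2]; [-5, 1, 1]; [-1, 3, 0]]
  = (-2)·((1)(0) - (1)(3)) - (-3)·((-5)(0) - (1)(-1)) + (-2)·((-5)(3) - (1)(-1))
  = (-2)(-3) - (-3)(1) + (-2)(-14)
  = 37
M₁₄ = det[[-2, -3, 0]; [-5, 1, 3]; [-1, 3, 2]]
  = (-2)·((1)(2) - (3)(3)) - (-3)·((-5)(2) - (3)(-1)) + (0)·((-5)(3) - (1)(-1))
  = (-2)(-7) - (-3)(-7) + (0)(-14)
  = -7

det(A) = (-4)(20) - (-3)(18) + (1)(37) - (3)(-7) = 32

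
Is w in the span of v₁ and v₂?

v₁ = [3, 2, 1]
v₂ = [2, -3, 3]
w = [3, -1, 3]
No

Form the augmented matrix and row-reduce:
[v₁|v₂|w] = 
  [  3,   2,   3]
  [  2,  -3,  -1]
  [  1,   3,   3]
R2 → R2 - (2/3)·R1
R3 → R3 - (1/3)·R1
R3 → R3 + (7/13)·R2
REF = 
  [    3,     2,     3]
  [    0, -13/3,    -3]
  [    0,     0,  5/13]

Row 3 reads [0 0 | 5/13], i.e. 0 = 5/13, so the system is inconsistent and w ∉ span{v₁, v₂}.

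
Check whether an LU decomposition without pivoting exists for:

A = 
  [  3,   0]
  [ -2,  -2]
Yes.
A[1,1] = 3 ≠ 0, so Gaussian elimination proceeds without a row swap: multiplier ℓ₂₁ = (-2)/(3) = -2/3, and U[2,2] = -2 - (-2/3)(0) = -2.
L = 
  [   1,    0]
  [-2/3,    1]
U = 
  [  3,   0]
  [  0,  -2]
Check row 2 of LU: [(-2/3)(3), (-2/3)(0) + (-2)] = [-2, -2] = row 2 of A ✓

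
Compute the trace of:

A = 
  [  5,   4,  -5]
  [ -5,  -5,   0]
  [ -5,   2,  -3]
-3

tr(A) = 5 + -5 + -3 = -3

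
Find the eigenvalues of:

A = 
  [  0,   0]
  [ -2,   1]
λ = 1, 0

tr(A) = 1, det(A) = 0
Characteristic polynomial: λ² - tr(A)λ + det(A) = λ² - λ
λ² - λ = λ(λ - 1)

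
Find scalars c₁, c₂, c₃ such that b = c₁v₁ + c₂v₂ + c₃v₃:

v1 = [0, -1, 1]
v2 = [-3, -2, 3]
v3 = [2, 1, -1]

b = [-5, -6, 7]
c1 = 3, c2 = 1, c3 = -1

b = 3·v1 + 1·v2 + -1·v3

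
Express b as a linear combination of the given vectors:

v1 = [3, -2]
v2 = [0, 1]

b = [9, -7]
c1 = 3, c2 = -1

b = 3·v1 + -1·v2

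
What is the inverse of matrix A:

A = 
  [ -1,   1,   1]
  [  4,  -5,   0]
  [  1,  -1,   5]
det(A) = (-1)·((-5)(5) - (0)(-1)) - (1)·((4)(5) - (0)(1)) + (1)·((4)(-1) - (-5)(1))
  = (-1)(-25) - (1)(20) + (1)(1)
  = 6
det(A) = 6 ≠ 0, so A is invertible.

Cofactors Cᵢⱼ = (-1)ⁱ⁺ʲ·Mᵢⱼ:
C = 
  [-25, -20,   1]
  [ -6,  -6,   0]
  [  5,   4,   1]

adj(A) = Cᵀ:
adj(A) = 
  [-25,  -6,   5]
  [-20,  -6,   4]
  [  1,   0,   1]

A⁻¹ = (1/6) · adj(A):
A⁻¹ = 
  [-25/6,    -1,   5/6]
  [-10/3,    -1,   2/3]
  [  1/6,     0,   1/6]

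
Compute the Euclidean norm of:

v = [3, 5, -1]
5.916

||v||₂ = √((3)² + (5)² + (-1)²) = √35 = 5.916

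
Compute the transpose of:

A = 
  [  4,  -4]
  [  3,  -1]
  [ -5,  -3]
Aᵀ = 
  [  4,   3,  -5]
  [ -4,  -1,  -3]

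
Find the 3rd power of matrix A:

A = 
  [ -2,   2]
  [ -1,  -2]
A^3 = 
  [  4,  20]
  [-10,   4]

A² = A·A:
A²[1,1] = (-2)(-2) + (2)(-1) = 2
A²[1,2] = (-2)(2) + (2)(-2) = -8
A²[2,1] = (-1)(-2) + (-2)(-1) = 4
A²[2,2] = (-1)(2) + (-2)(-2) = 2
A² = 
  [  2,  -8]
  [  4,   2]

A^3 = A^2·A:
A^3[1,1] = (2)(-2) + (-8)(-1) = 4
A^3[1,2] = (2)(2) + (-8)(-2) = 20
A^3[2,1] = (4)(-2) + (2)(-1) = -10
A^3[2,2] = (4)(2) + (2)(-2) = 4
A^3 = 
  [  4,  20]
  [-10,   4]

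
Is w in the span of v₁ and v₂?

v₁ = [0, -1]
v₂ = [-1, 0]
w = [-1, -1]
Yes

Form the augmented matrix and row-reduce:
[v₁|v₂|w] = 
  [  0,  -1,  -1]
  [ -1,   0,  -1]
Swap R1 ↔ R2
REF = 
  [ -1,   0,  -1]
  [  0,  -1,  -1]

No row of the form [0 0 | nonzero], so the system is consistent. Back-substitution gives c₁ = 1, c₂ = 1: w = (1)·v₁ + (1)·v₂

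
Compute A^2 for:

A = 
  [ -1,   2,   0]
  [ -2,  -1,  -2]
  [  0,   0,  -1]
A² = A·A:
A²[1,1] = (-1)(-1) + (2)(-2) + (0)(0) = -3
A²[1,2] = (-1)(2) + (2)(-1) + (0)(0) = -4
A²[1,3] = (-1)(0) + (2)(-2) + (0)(-1) = -4
A²[2,1] = (-2)(-1) + (-1)(-2) + (-2)(0) = 4
A²[2,2] = (-2)(2) + (-1)(-1) + (-2)(0) = -3
A²[2,3] = (-2)(0) + (-1)(-2) + (-2)(-1) = 4
A²[3,1] = (0)(-1) + (0)(-2) + (-1)(0) = 0
A²[3,2] = (0)(2) + (0)(-1) + (-1)(0) = 0
A²[3,3] = (0)(0) + (0)(-2) + (-1)(-1) = 1
A² = 
  [ -3,  -4,  -4]
  [  4,  -3,   4]
  [  0,   0,   1]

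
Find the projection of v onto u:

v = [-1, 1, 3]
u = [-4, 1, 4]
v·u = (-1)(-4) + (1)(1) + (3)(4) = 17
u·u = (-4)² + (1)² + (4)² = 33
proj_u(v) = (v·u / u·u) × u = (17/33) × u

proj_u(v) = [-68/33, 17/33, 68/33]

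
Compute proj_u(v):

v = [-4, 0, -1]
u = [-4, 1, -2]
proj_u(v) = [-24/7, 6/7, -12/7]

v·u = (-4)(-4) + (0)(1) + (-1)(-2) = 18
u·u = (-4)² + (1)² + (-2)² = 21
proj_u(v) = (v·u / u·u) × u = (18/21) × u = (6/7) × u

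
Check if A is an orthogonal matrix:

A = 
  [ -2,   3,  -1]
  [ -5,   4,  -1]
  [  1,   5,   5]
No

AᵀA = 
  [ 30, -21,  12]
  [-21,  50,  18]
  [ 12,  18,  27]
≠ I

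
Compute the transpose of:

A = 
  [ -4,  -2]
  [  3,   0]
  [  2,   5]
Aᵀ = 
  [ -4,   3,   2]
  [ -2,   0,   5]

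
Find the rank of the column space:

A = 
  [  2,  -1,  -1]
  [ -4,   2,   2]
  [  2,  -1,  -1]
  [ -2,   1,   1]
Row reduce:
R2 → R2 + (2)·R1
R3 → R3 - (1)·R1
R4 → R4 + (1)·R1
REF = 
  [  2,  -1,  -1]
  [  0,   0,   0]
  [  0,   0,   0]
  [  0,   0,   0]
Pivot columns: 1 → 1 pivot.
dim(Col(A)) = number of pivot columns = 1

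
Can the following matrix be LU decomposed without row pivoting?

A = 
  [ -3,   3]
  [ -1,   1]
Yes.
A[1,1] = -3 ≠ 0, so Gaussian elimination proceeds without a row swap: multiplier ℓ₂₁ = (-1)/(-3) = 1/3, and U[2,2] = 1 - (1/3)(3) = 0.
L = 
  [  1,   0]
  [1/3,   1]
U = 
  [ -3,   3]
  [  0,   0]
Check row 2 of LU: [(1/3)(-3), (1/3)(3) + 0] = [-1, 1] = row 2 of A ✓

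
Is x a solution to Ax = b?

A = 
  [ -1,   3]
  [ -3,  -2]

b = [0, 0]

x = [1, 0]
No

Ax = [-1, -3] ≠ b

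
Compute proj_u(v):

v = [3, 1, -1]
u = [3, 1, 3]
v·u = (3)(3) + (1)(1) + (-1)(3) = 7
u·u = (3)² + (1)² + (3)² = 19
proj_u(v) = (v·u / u·u) × u = (7/19) × u

proj_u(v) = [21/19, 7/19, 21/19]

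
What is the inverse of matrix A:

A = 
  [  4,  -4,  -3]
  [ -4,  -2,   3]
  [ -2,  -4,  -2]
det(A) = (4)·((-2)(-2) - (3)(-4)) - (-4)·((-4)(-2) - (3)(-2)) + (-3)·((-4)(-4) - (-2)(-2))
  = (4)(16) - (-4)(14) + (-3)(12)
  = 84
det(A) = 84 ≠ 0, so A is invertible.

Cofactors Cᵢⱼ = (-1)ⁱ⁺ʲ·Mᵢⱼ:
C = 
  [ 16, -14,  12]
  [  4, -14,  24]
  [-18,   0, -24]

adj(A) = Cᵀ:
adj(A) = 
  [ 16,   4, -18]
  [-14, -14,   0]
  [ 12,  24, -24]

A⁻¹ = (1/84) · adj(A):
A⁻¹ = 
  [ 4/21,  1/21, -3/14]
  [ -1/6,  -1/6,     0]
  [  1/7,   2/7,  -2/7]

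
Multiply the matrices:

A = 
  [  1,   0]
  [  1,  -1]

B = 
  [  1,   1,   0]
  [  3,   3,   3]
A is 2×2 and B is 2×3, so AB is 2×3. Each entry is (row of A)·(column of B):
AB[1,1] = (1)(1) + (0)(3) = 1
AB[1,2] = (1)(1) + (0)(3) = 1
AB[1,3] = (1)(0) + (0)(3) = 0
AB[2,1] = (1)(1) + (-1)(3) = -2
AB[2,2] = (1)(1) + (-1)(3) = -2
AB[2,3] = (1)(0) + (-1)(3) = -3

AB = 
  [  1,   1,   0]
  [ -2,  -2,  -3]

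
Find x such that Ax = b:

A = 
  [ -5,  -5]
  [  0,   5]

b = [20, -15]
x = [-1, -3]

Row reduce the augmented matrix [A|b]:
(already in echelon form)
REF = 
  [ -5,  -5,  20]
  [  0,   5, -15]

Back-substitution:
x₂ = (-15) / 5 = -3
x₁ = (20 - (-5)(-3)) / (-5) = -1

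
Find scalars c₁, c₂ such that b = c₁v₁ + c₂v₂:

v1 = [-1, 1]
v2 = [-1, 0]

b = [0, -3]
c1 = -3, c2 = 3

b = -3·v1 + 3·v2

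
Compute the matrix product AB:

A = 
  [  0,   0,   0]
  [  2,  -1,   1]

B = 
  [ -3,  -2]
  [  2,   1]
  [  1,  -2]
AB = 
  [  0,   0]
  [ -7,  -7]

A is 2×3 and B is 3×2, so AB is 2×2. Each entry is (row of A)·(column of B):
AB[1,1] = (0)(-3) + (0)(2) + (0)(1) = 0
AB[1,2] = (0)(-2) + (0)(1) + (0)(-2) = 0
AB[2,1] = (2)(-3) + (-1)(2) + (1)(1) = -7
AB[2,2] = (2)(-2) + (-1)(1) + (1)(-2) = -7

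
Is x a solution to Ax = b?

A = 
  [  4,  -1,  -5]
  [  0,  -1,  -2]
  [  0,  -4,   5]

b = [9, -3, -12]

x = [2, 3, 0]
No

Ax = [5, -3, -12] ≠ b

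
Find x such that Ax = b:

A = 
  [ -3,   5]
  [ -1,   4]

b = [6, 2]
x = [-2, 0]

Row reduce the augmented matrix [A|b]:
R2 → R2 - (1/3)·R1
REF = 
  [ -3,   5,   6]
  [  0, 7/3,   0]

Back-substitution:
x₂ = 0 / (7/3) = 0
x₁ = (6 - (5)(0)) / (-3) = -2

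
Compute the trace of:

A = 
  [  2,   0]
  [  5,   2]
4

tr(A) = 2 + 2 = 4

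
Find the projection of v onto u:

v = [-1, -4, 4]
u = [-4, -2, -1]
v·u = (-1)(-4) + (-4)(-2) + (4)(-1) = 8
u·u = (-4)² + (-2)² + (-1)² = 21
proj_u(v) = (v·u / u·u) × u = (8/21) × u

proj_u(v) = [-32/21, -16/21, -8/21]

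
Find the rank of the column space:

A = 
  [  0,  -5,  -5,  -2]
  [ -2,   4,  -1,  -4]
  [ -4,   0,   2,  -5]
dim(Col(A)) = 3

Row reduce:
Swap R1 ↔ R2
R3 → R3 - (2)·R1
R3 → R3 - (8/5)·R2
REF = 
  [  -2,    4,   -1,   -4]
  [   0,   -5,   -5,   -2]
  [   0,    0,   12, 31/5]
Pivot columns: 1, 2, 3 → 3 pivots.
dim(Col(A)) = number of pivot columns = 3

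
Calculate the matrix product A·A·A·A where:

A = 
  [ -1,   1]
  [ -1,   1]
A² = A·A:
A²[1,1] = (-1)(-1) + (1)(-1) = 0
A²[1,2] = (-1)(1) + (1)(1) = 0
A²[2,1] = (-1)(-1) + (1)(-1) = 0
A²[2,2] = (-1)(1) + (1)(1) = 0
A² = 
  [  0,   0]
  [  0,   0]

A^3 = A^2·A:
A^3[1,1] = (0)(-1) + (0)(-1) = 0
A^3[1,2] = (0)(1) + (0)(1) = 0
A^3[2,1] = (0)(-1) + (0)(-1) = 0
A^3[2,2] = (0)(1) + (0)(1) = 0
A^3 = 
  [  0,   0]
  [  0,   0]

A^4 = A^3·A:
A^4[1,1] = (0)(-1) + (0)(-1) = 0
A^4[1,2] = (0)(1) + (0)(1) = 0
A^4[2,1] = (0)(-1) + (0)(-1) = 0
A^4[2,2] = (0)(1) + (0)(1) = 0
A^4 = 
  [  0,   0]
  [  0,   0]

Therefore
A^4 = 
  [  0,   0]
  [  0,   0]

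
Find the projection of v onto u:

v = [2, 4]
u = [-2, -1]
proj_u(v) = [16/5, 8/5]

v·u = (2)(-2) + (4)(-1) = -8
u·u = (-2)² + (-1)² = 5
proj_u(v) = (v·u / u·u) × u = (-8/5) × u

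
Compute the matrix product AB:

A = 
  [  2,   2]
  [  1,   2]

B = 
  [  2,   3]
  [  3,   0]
AB = 
  [ 10,   6]
  [  8,   3]

A is 2×2 and B is 2×2, so AB is 2×2. Each entry is (row of A)·(column of B):
AB[1,1] = (2)(2) + (2)(3) = 10
AB[1,2] = (2)(3) + (2)(0) = 6
AB[2,1] = (1)(2) + (2)(3) = 8
AB[2,2] = (1)(3) + (2)(0) = 3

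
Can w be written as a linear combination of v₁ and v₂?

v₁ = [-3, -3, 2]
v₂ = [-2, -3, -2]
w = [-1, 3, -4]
No

Form the augmented matrix and row-reduce:
[v₁|v₂|w] = 
  [ -3,  -2,  -1]
  [ -3,  -3,   3]
  [  2,  -2,  -4]
R2 → R2 - (1)·R1
R3 → R3 + (2/3)·R1
R3 → R3 - (10/3)·R2
REF = 
  [ -3,  -2,  -1]
  [  0,  -1,   4]
  [  0,   0, -18]

Row 3 reads [0 0 | -18], i.e. 0 = -18, so the system is inconsistent and w ∉ span{v₁, v₂}.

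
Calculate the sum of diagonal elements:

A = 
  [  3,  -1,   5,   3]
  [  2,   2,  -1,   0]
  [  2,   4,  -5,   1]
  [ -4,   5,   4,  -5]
-5

tr(A) = 3 + 2 + -5 + -5 = -5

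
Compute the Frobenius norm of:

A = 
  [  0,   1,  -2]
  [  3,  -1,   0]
||A||_F = 3.873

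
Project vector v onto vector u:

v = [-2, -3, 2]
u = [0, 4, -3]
v·u = (-2)(0) + (-3)(4) + (2)(-3) = -18
u·u = (0)² + (4)² + (-3)² = 25
proj_u(v) = (v·u / u·u) × u = (-18/25) × u

proj_u(v) = [0, -72/25, 54/25]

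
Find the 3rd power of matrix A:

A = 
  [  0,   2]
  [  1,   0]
A^3 = 
  [  0,   4]
  [  2,   0]

A² = A·A:
A²[1,1] = (0)(0) + (2)(1) = 2
A²[1,2] = (0)(2) + (2)(0) = 0
A²[2,1] = (1)(0) + (0)(1) = 0
A²[2,2] = (1)(2) + (0)(0) = 2
A² = 
  [  2,   0]
  [  0,   2]

A^3 = A^2·A:
A^3[1,1] = (2)(0) + (0)(1) = 0
A^3[1,2] = (2)(2) + (0)(0) = 4
A^3[2,1] = (0)(0) + (2)(1) = 2
A^3[2,2] = (0)(2) + (2)(0) = 0
A^3 = 
  [  0,   4]
  [  2,   0]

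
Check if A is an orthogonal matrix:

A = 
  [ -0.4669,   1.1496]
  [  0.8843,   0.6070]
No

AᵀA = 
  [  1,   0]
  [  0,   1.6900]
≠ I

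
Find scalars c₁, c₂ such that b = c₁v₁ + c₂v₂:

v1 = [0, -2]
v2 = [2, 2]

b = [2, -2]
c1 = 2, c2 = 1

b = 2·v1 + 1·v2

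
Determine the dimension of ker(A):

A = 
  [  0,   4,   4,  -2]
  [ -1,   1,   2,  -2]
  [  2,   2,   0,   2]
nullity(A) = 2

Row reduce:
Swap R1 ↔ R2
R3 → R3 + (2)·R1
R3 → R3 - (1)·R2
REF = 
  [ -1,   1,   2,  -2]
  [  0,   4,   4,  -2]
  [  0,   0,   0,   0]
Pivot columns: 1, 2 → 2 pivots.
rank(A) = 2, so nullity(A) = 4 - 2 = 2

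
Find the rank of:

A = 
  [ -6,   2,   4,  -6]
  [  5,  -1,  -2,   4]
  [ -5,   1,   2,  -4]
Row reduce:
R2 → R2 + (5/6)·R1
R3 → R3 - (5/6)·R1
R3 → R3 + (1)·R2
REF = 
  [ -6,   2,   4,  -6]
  [  0, 2/3, 4/3,  -1]
  [  0,   0,   0,   0]
Pivot columns: 1, 2 → 2 pivots.

rank(A) = 2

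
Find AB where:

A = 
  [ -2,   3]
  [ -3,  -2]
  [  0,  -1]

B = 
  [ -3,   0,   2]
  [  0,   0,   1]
A is 3×2 and B is 2×3, so AB is 3×3. Each entry is (row of A)·(column of B):
AB[1,1] = (-2)(-3) + (3)(0) = 6
AB[1,2] = (-2)(0) + (3)(0) = 0
AB[1,3] = (-2)(2) + (3)(1) = -1
AB[2,1] = (-3)(-3) + (-2)(0) = 9
AB[2,2] = (-3)(0) + (-2)(0) = 0
AB[2,3] = (-3)(2) + (-2)(1) = -8
AB[3,1] = (0)(-3) + (-1)(0) = 0
AB[3,2] = (0)(0) + (-1)(0) = 0
AB[3,3] = (0)(2) + (-1)(1) = -1

AB = 
  [  6,   0,  -1]
  [  9,   0,  -8]
  [  0,   0,  -1]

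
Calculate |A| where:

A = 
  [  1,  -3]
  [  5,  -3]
12

For a 2×2 matrix, det = ad - bc = (1)(-3) - (-3)(5) = 12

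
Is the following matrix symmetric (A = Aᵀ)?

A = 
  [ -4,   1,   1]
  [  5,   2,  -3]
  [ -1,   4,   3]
No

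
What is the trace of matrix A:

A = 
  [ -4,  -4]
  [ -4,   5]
1

tr(A) = -4 + 5 = 1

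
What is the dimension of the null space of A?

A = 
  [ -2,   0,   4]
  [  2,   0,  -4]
nullity(A) = 2

Row reduce:
R2 → R2 + (1)·R1
REF = 
  [ -2,   0,   4]
  [  0,   0,   0]
Pivot columns: 1 → 1 pivot.
rank(A) = 1, so nullity(A) = 3 - 1 = 2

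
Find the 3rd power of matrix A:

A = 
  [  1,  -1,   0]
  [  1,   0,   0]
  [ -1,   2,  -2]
A^3 = 
  [ -1,   0,   0]
  [  0,  -1,   0]
  [ -4,   5,  -8]

A² = A·A:
A²[1,1] = (1)(1) + (-1)(1) + (0)(-1) = 0
A²[1,2] = (1)(-1) + (-1)(0) + (0)(2) = -1
A²[1,3] = (1)(0) + (-1)(0) + (0)(-2) = 0
A²[2,1] = (1)(1) + (0)(1) + (0)(-1) = 1
A²[2,2] = (1)(-1) + (0)(0) + (0)(2) = -1
A²[2,3] = (1)(0) + (0)(0) + (0)(-2) = 0
A²[3,1] = (-1)(1) + (2)(1) + (-2)(-1) = 3
A²[3,2] = (-1)(-1) + (2)(0) + (-2)(2) = -3
A²[3,3] = (-1)(0) + (2)(0) + (-2)(-2) = 4
A² = 
  [  0,  -1,   0]
  [  1,  -1,   0]
  [  3,  -3,   4]

A^3 = A^2·A:
A^3[1,1] = (0)(1) + (-1)(1) + (0)(-1) = -1
A^3[1,2] = (0)(-1) + (-1)(0) + (0)(2) = 0
A^3[1,3] = (0)(0) + (-1)(0) + (0)(-2) = 0
A^3[2,1] = (1)(1) + (-1)(1) + (0)(-1) = 0
A^3[2,2] = (1)(-1) + (-1)(0) + (0)(2) = -1
A^3[2,3] = (1)(0) + (-1)(0) + (0)(-2) = 0
A^3[3,1] = (3)(1) + (-3)(1) + (4)(-1) = -4
A^3[3,2] = (3)(-1) + (-3)(0) + (4)(2) = 5
A^3[3,3] = (3)(0) + (-3)(0) + (4)(-2) = -8
A^3 = 
  [ -1,   0,   0]
  [  0,  -1,   0]
  [ -4,   5,  -8]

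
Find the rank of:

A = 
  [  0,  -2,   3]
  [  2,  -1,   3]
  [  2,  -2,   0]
Row reduce:
Swap R1 ↔ R2
R3 → R3 - (1)·R1
R3 → R3 - (1/2)·R2
REF = 
  [   2,   -1,    3]
  [   0,   -2,    3]
  [   0,    0, -9/2]
Pivot columns: 1, 2, 3 → 3 pivots.

rank(A) = 3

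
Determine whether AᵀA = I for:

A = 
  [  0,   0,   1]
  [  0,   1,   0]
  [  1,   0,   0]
Yes

AᵀA = 
  [  1,   0,   0]
  [  0,   1,   0]
  [  0,   0,   1]
= I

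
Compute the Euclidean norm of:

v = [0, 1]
1

||v||₂ = √((0)² + (1)²) = √1 = 1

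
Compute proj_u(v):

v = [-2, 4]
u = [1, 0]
proj_u(v) = [-2, 0]

v·u = (-2)(1) + (4)(0) = -2
u·u = (1)² + (0)² = 1
proj_u(v) = (v·u / u·u) × u = (-2/1) × u = (-2) × u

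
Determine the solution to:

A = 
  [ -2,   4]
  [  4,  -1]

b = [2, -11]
x = [-3, -1]

Row reduce the augmented matrix [A|b]:
R2 → R2 + (2)·R1
REF = 
  [ -2,   4,   2]
  [  0,   7,  -7]

Back-substitution:
x₂ = (-7) / 7 = -1
x₁ = (2 - (4)(-1)) / (-2) = -3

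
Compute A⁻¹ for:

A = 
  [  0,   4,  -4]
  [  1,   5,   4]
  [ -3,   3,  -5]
det(A) = (0)·((5)(-5) - (4)(3)) - (4)·((1)(-5) - (4)(-3)) + (-4)·((1)(3) - (5)(-3))
  = (0)(-37) - (4)(7) + (-4)(18)
  = -100
det(A) = -100 ≠ 0, so A is invertible.

Cofactors Cᵢⱼ = (-1)ⁱ⁺ʲ·Mᵢⱼ:
C = 
  [-37,  -7,  18]
  [  8, -12, -12]
  [ 36,  -4,  -4]

adj(A) = Cᵀ:
adj(A) = 
  [-37,   8,  36]
  [ -7, -12,  -4]
  [ 18, -12,  -4]

A⁻¹ = (-1/100) · adj(A):
A⁻¹ = 
  [37/100,  -2/25,  -9/25]
  [ 7/100,   3/25,   1/25]
  [ -9/50,   3/25,   1/25]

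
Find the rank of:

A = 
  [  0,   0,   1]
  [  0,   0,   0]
Row reduce:
(no row operations needed)
REF = 
  [  0,   0,   1]
  [  0,   0,   0]
Pivot columns: 3 → 1 pivot.

rank(A) = 1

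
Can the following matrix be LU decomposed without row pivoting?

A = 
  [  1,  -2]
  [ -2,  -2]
Yes.
A[1,1] = 1 ≠ 0, so Gaussian elimination proceeds without a row swap: multiplier ℓ₂₁ = (-2)/(1) = -2, and U[2,2] = -2 - (-2)(-2) = -6.
L = 
  [  1,   0]
  [ -2,   1]
U = 
  [  1,  -2]
  [  0,  -6]
Check row 2 of LU: [(-2)(1), (-2)(-2) + (-6)] = [-2, -2] = row 2 of A ✓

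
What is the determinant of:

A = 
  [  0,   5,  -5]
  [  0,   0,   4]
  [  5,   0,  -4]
Cofactor expansion along row 1:
det(A) = (0)·((0)(-4) - (4)(0)) - (5)·((0)(-4) - (4)(5)) + (-5)·((0)(0) - (0)(5))
  = (0)(0) - (5)(-20) + (-5)(0)
  = 100

det(A) = 100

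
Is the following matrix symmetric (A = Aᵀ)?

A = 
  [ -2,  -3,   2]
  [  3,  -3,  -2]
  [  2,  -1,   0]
No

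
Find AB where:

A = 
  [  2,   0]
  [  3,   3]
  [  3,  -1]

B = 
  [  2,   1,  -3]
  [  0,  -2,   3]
AB = 
  [  4,   2,  -6]
  [  6,  -3,   0]
  [  6,   5, -12]

A is 3×2 and B is 2×3, so AB is 3×3. Each entry is (row of A)·(column of B):
AB[1,1] = (2)(2) + (0)(0) = 4
AB[1,2] = (2)(1) + (0)(-2) = 2
AB[1,3] = (2)(-3) + (0)(3) = -6
AB[2,1] = (3)(2) + (3)(0) = 6
AB[2,2] = (3)(1) + (3)(-2) = -3
AB[2,3] = (3)(-3) + (3)(3) = 0
AB[3,1] = (3)(2) + (-1)(0) = 6
AB[3,2] = (3)(1) + (-1)(-2) = 5
AB[3,3] = (3)(-3) + (-1)(3) = -12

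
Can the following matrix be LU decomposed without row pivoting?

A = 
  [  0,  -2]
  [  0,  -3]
Yes.
The first column is zero, so A is already upper triangular: L = I, U = A.
L = 
  [  1,   0]
  [  0,   1]
U = 
  [  0,  -2]
  [  0,  -3]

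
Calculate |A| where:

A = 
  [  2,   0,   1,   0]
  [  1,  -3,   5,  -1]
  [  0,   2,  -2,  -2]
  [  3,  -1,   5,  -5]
Cofactor expansion along row 1: det(A) = a₁₁M₁₁ - a₁₂M₁₂ + a₁₃M₁₃ - a₁₄M₁₄

M₁₁ = det[[-3, 5, -1]; [2, -2, -2]; [-1, 5, -5]]
  = (-3)·((-2)(-5) - (-2)(5)) - (5)·((2)(-5) - (-2)(-1)) + (-1)·((2)(5) - (-2)(-1))
  = (-3)(20) - (5)(-12) + (-1)(8)
  = -8
M₁₂ = det[[1, 5, -1]; [0, -2, -2]; [3, 5, -5]]
  = (1)·((-2)(-5) - (-2)(5)) - (5)·((0)(-5) - (-2)(3)) + (-1)·((0)(5) - (-2)(3))
  = (1)(20) - (5)(6) + (-1)(6)
  = -16
M₁₃ = det[[1, -3, -1]; [0, 2, -2]; [3, -1, -5]]
  = (1)·((2)(-5) - (-2)(-1)) - (-3)·((0)(-5) - (-2)(3)) + (-1)·((0)(-1) - (2)(3))
  = (1)(-12) - (-3)(6) + (-1)(-6)
  = 12
M₁₄ = det[[1, -3, 5]; [0, 2, -2]; [3, -1, 5]]
  = (1)·((2)(5) - (-2)(-1)) - (-3)·((0)(5) - (-2)(3)) + (5)·((0)(-1) - (2)(3))
  = (1)(8) - (-3)(6) + (5)(-6)
  = -4

det(A) = (2)(-8) - (0)(-16) + (1)(12) - (0)(-4) = -4

det(A) = -4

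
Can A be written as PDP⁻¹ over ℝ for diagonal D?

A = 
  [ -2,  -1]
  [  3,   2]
Yes

tr(A) = 0, det(A) = -1
Characteristic polynomial: λ² - tr(A)λ + det(A) = λ² - 1
λ² - 1 = (λ + 1)(λ - 1)
Eigenvalues: 1, -1
λ=-1: alg. mult. = 1, geom. mult. = 2 - rank(A - (-1)I) = 2 - 1 = 1
λ=1: alg. mult. = 1, geom. mult. = 2 - rank(A - (1)I) = 2 - 1 = 1
Sum of geometric multiplicities equals n, so A has n independent eigenvectors.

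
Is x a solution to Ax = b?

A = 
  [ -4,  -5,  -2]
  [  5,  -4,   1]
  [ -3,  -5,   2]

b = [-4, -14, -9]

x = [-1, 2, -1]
Yes

Ax = [-4, -14, -9] = b ✓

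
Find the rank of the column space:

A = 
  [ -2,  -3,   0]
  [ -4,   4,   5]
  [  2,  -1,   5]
dim(Col(A)) = 3

Row reduce:
R2 → R2 - (2)·R1
R3 → R3 + (1)·R1
R3 → R3 + (2/5)·R2
REF = 
  [ -2,  -3,   0]
  [  0,  10,   5]
  [  0,   0,   7]
Pivot columns: 1, 2, 3 → 3 pivots.
dim(Col(A)) = number of pivot columns = 3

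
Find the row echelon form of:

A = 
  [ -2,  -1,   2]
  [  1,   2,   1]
Row operations:
R2 → R2 + (1/2)·R1

Resulting echelon form:
REF = 
  [ -2,  -1,   2]
  [  0, 3/2,   2]

Rank = 2 (number of non-zero pivot rows).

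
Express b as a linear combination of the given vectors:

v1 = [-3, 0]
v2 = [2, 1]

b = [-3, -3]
c1 = -1, c2 = -3

b = -1·v1 + -3·v2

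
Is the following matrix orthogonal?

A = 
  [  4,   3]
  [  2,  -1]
No

AᵀA = 
  [ 20,  10]
  [ 10,  10]
≠ I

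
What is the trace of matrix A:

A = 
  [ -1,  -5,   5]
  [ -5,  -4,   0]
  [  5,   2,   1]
-4

tr(A) = -1 + -4 + 1 = -4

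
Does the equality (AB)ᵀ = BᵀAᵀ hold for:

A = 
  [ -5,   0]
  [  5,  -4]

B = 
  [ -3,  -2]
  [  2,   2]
Yes

(AB)ᵀ = 
  [ 15, -23]
  [ 10, -18]

BᵀAᵀ = 
  [ 15, -23]
  [ 10, -18]

Both sides are equal — this is the standard identity (AB)ᵀ = BᵀAᵀ, which holds for all A, B.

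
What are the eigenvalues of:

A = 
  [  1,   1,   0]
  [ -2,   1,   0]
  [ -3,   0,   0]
λ = 0, 1 + i√2, 1 - i√2  (≈ 0, 1 + 1.414i, 1 - 1.414i)

Characteristic polynomial: det(λI - A) = λ³ - 2λ² + 3λ
The constant term is 0, so λ = 0 is a root: p(λ) = λ(λ² - 2λ + 3)
λ² - 2λ + 3 = 0  ⇒  λ = (2 ± √((-2)² - 4·(3)))/2 = (2 ± √(-8))/2
  = 1 + i√2,  1 - i√2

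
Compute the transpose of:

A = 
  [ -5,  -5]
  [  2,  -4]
Aᵀ = 
  [ -5,   2]
  [ -5,  -4]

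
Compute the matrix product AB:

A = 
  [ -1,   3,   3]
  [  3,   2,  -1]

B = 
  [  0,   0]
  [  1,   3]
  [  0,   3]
A is 2×3 and B is 3×2, so AB is 2×2. Each entry is (row of A)·(column of B):
AB[1,1] = (-1)(0) + (3)(1) + (3)(0) = 3
AB[1,2] = (-1)(0) + (3)(3) + (3)(3) = 18
AB[2,1] = (3)(0) + (2)(1) + (-1)(0) = 2
AB[2,2] = (3)(0) + (2)(3) + (-1)(3) = 3

AB = 
  [  3,  18]
  [  2,   3]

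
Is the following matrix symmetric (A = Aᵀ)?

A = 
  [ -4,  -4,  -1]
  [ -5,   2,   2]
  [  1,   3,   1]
No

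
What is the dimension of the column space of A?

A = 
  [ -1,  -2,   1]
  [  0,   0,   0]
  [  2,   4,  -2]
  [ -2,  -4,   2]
dim(Col(A)) = 1

Row reduce:
R3 → R3 + (2)·R1
R4 → R4 - (2)·R1
REF = 
  [ -1,  -2,   1]
  [  0,   0,   0]
  [  0,   0,   0]
  [  0,   0,   0]
Pivot columns: 1 → 1 pivot.
dim(Col(A)) = number of pivot columns = 1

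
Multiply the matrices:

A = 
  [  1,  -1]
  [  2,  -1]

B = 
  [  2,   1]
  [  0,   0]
AB = 
  [  2,   1]
  [  4,   2]

A is 2×2 and B is 2×2, so AB is 2×2. Each entry is (row of A)·(column of B):
AB[1,1] = (1)(2) + (-1)(0) = 2
AB[1,2] = (1)(1) + (-1)(0) = 1
AB[2,1] = (2)(2) + (-1)(0) = 4
AB[2,2] = (2)(1) + (-1)(0) = 2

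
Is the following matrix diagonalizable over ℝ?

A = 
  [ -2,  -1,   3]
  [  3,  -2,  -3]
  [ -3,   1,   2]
No

Characteristic polynomial: det(λI - A) = λ³ + 2λ² + 11λ + 10
Testing integer divisors of the constant term: p(-1) = 0, so (λ + 1) is a factor:
p(λ) = (λ + 1)(λ² + λ + 10)
λ² + λ + 10 = 0  ⇒  λ = (-1 ± √((1)² - 4·(10)))/2 = (-1 ± √(-39))/2
  = (-1 + i√39)/2,  (-1 - i√39)/2
Eigenvalues: -1, (-1 + i√39)/2, (-1 - i√39)/2  (≈ -1, -0.5 + 3.122i, -0.5 - 3.122i)
Has complex eigenvalues (not diagonalizable over ℝ).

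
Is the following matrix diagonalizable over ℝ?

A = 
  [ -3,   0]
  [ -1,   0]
Yes

tr(A) = -3, det(A) = 0
Characteristic polynomial: λ² - tr(A)λ + det(A) = λ² + 3λ
λ² + 3λ = λ(λ + 3)
Eigenvalues: 0, -3
λ=-3: alg. mult. = 1, geom. mult. = 2 - rank(A - (-3)I) = 2 - 1 = 1
λ=0: alg. mult. = 1, geom. mult. = 2 - rank(A - (0)I) = 2 - 1 = 1
Sum of geometric multiplicities equals n, so A has n independent eigenvectors.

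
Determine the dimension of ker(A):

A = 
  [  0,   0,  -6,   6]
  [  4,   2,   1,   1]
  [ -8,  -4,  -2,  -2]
nullity(A) = 2

Row reduce:
Swap R1 ↔ R2
R3 → R3 + (2)·R1
REF = 
  [  4,   2,   1,   1]
  [  0,   0,  -6,   6]
  [  0,   0,   0,   0]
Pivot columns: 1, 3 → 2 pivots.
rank(A) = 2, so nullity(A) = 4 - 2 = 2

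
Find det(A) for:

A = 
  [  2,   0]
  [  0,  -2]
For a 2×2 matrix, det = ad - bc = (2)(-2) - (0)(0) = -4

det(A) = -4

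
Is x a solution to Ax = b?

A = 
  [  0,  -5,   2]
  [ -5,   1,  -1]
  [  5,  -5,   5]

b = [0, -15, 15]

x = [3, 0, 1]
No

Ax = [2, -16, 20] ≠ b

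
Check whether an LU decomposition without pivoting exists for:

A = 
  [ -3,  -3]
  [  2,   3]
Yes.
A[1,1] = -3 ≠ 0, so Gaussian elimination proceeds without a row swap: multiplier ℓ₂₁ = (2)/(-3) = -2/3, and U[2,2] = 3 - (-2/3)(-3) = 1.
L = 
  [   1,    0]
  [-2/3,    1]
U = 
  [ -3,  -3]
  [  0,   1]
Check row 2 of LU: [(-2/3)(-3), (-2/3)(-3) + 1] = [2, 3] = row 2 of A ✓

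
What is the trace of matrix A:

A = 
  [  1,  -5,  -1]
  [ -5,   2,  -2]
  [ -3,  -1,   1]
4

tr(A) = 1 + 2 + 1 = 4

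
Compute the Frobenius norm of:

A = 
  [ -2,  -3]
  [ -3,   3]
||A||_F = 5.568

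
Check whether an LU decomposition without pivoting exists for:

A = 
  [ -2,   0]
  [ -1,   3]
Yes.
A[1,1] = -2 ≠ 0, so Gaussian elimination proceeds without a row swap: multiplier ℓ₂₁ = (-1)/(-2) = 1/2, and U[2,2] = 3 - (1/2)(0) = 3.
L = 
  [  1,   0]
  [1/2,   1]
U = 
  [ -2,   0]
  [  0,   3]
Check row 2 of LU: [(1/2)(-2), (1/2)(0) + 3] = [-1, 3] = row 2 of A ✓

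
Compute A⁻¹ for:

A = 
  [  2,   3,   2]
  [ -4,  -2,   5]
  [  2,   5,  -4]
det(A) = (2)·((-2)(-4) - (5)(5)) - (3)·((-4)(-4) - (5)(2)) + (2)·((-4)(5) - (-2)(2))
  = (2)(-17) - (3)(6) + (2)(-16)
  = -84
det(A) = -84 ≠ 0, so A is invertible.

Cofactors Cᵢⱼ = (-1)ⁱ⁺ʲ·Mᵢⱼ:
C = 
  [-17,  -6, -16]
  [ 22, -12,  -4]
  [ 19, -18,   8]

adj(A) = Cᵀ:
adj(A) = 
  [-17,  22,  19]
  [ -6, -12, -18]
  [-16,  -4,   8]

A⁻¹ = (-1/84) · adj(A):
A⁻¹ = 
  [ 17/84, -11/42, -19/84]
  [  1/14,    1/7,   3/14]
  [  4/21,   1/21,  -2/21]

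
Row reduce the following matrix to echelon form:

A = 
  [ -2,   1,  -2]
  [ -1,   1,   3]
Row operations:
R2 → R2 - (1/2)·R1

Resulting echelon form:
REF = 
  [ -2,   1,  -2]
  [  0, 1/2,   4]

Rank = 2 (number of non-zero pivot rows).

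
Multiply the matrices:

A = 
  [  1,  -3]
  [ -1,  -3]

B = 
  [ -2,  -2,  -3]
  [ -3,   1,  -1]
AB = 
  [  7,  -5,   0]
  [ 11,  -1,   6]

A is 2×2 and B is 2×3, so AB is 2×3. Each entry is (row of A)·(column of B):
AB[1,1] = (1)(-2) + (-3)(-3) = 7
AB[1,2] = (1)(-2) + (-3)(1) = -5
AB[1,3] = (1)(-3) + (-3)(-1) = 0
AB[2,1] = (-1)(-2) + (-3)(-3) = 11
AB[2,2] = (-1)(-2) + (-3)(1) = -1
AB[2,3] = (-1)(-3) + (-3)(-1) = 6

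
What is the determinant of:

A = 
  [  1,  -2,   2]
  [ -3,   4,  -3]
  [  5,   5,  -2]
Cofactor expansion along row 1:
det(A) = (1)·((4)(-2) - (-3)(5)) - (-2)·((-3)(-2) - (-3)(5)) + (2)·((-3)(5) - (4)(5))
  = (1)(7) - (-2)(21) + (2)(-35)
  = -21

det(A) = -21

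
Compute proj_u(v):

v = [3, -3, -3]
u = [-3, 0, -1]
v·u = (3)(-3) + (-3)(0) + (-3)(-1) = -6
u·u = (-3)² + (0)² + (-1)² = 10
proj_u(v) = (v·u / u·u) × u = (-6/10) × u = (-3/5) × u

proj_u(v) = [9/5, 0, 3/5]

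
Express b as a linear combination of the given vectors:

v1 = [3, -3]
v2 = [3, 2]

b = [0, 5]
c1 = -1, c2 = 1

b = -1·v1 + 1·v2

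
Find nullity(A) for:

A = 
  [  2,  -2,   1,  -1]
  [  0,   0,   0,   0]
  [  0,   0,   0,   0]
nullity(A) = 3

Row reduce:
(no row operations needed)
REF = 
  [  2,  -2,   1,  -1]
  [  0,   0,   0,   0]
  [  0,   0,   0,   0]
Pivot columns: 1 → 1 pivot.
rank(A) = 1, so nullity(A) = 4 - 1 = 3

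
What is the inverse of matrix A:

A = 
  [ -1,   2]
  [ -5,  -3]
det(A) = (-1)(-3) - (2)(-5) = 13
For a 2×2 matrix, A⁻¹ = (1/det(A)) · [[d, -b], [-c, a]]
    = (1/13) · [[-3, -2], [5, -1]]

A⁻¹ = 
  [-3/13, -2/13]
  [ 5/13, -1/13]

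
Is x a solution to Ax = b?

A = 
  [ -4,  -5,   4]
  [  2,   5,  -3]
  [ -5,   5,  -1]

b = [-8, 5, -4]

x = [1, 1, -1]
No

Ax = [-13, 10, 1] ≠ b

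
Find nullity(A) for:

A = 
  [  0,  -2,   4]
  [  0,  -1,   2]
nullity(A) = 2

Row reduce:
R2 → R2 - (1/2)·R1
REF = 
  [  0,  -2,   4]
  [  0,   0,   0]
Pivot columns: 2 → 1 pivot.
rank(A) = 1, so nullity(A) = 3 - 1 = 2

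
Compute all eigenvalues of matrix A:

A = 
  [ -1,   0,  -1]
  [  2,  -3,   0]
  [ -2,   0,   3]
λ = -3, 1 + √6, 1 - √6  (≈ -3, 3.449, -1.449)

Characteristic polynomial: det(λI - A) = λ³ + λ² - 11λ - 15
Testing integer divisors of the constant term: p(-3) = 0, so (λ + 3) is a factor:
p(λ) = (λ + 3)(λ² - 2λ - 5)
λ² - 2λ - 5 = 0  ⇒  λ = (2 ± √((-2)² - 4·(-5)))/2 = (2 ± √(24))/2
  = 1 + √6,  1 - √6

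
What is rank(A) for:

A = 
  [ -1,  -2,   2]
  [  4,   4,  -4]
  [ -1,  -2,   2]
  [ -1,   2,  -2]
Row reduce:
R2 → R2 + (4)·R1
R3 → R3 - (1)·R1
R4 → R4 - (1)·R1
R4 → R4 + (1)·R2
REF = 
  [ -1,  -2,   2]
  [  0,  -4,   4]
  [  0,   0,   0]
  [  0,   0,   0]
Pivot columns: 1, 2 → 2 pivots.

rank(A) = 2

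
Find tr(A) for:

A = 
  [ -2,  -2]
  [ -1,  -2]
-4

tr(A) = -2 + -2 = -4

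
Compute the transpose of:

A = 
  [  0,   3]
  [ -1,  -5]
Aᵀ = 
  [  0,  -1]
  [  3,  -5]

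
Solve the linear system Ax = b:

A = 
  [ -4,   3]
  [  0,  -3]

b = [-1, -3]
Row reduce the augmented matrix [A|b]:
(already in echelon form)
REF = 
  [ -4,   3,  -1]
  [  0,  -3,  -3]

Back-substitution:
x₂ = (-3) / (-3) = 1
x₁ = (-1 - (3)(1)) / (-4) = 1

x = [1, 1]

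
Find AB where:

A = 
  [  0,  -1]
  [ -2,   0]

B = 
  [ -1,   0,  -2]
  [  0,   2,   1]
AB = 
  [  0,  -2,  -1]
  [  2,   0,   4]

A is 2×2 and B is 2×3, so AB is 2×3. Each entry is (row of A)·(column of B):
AB[1,1] = (0)(-1) + (-1)(0) = 0
AB[1,2] = (0)(0) + (-1)(2) = -2
AB[1,3] = (0)(-2) + (-1)(1) = -1
AB[2,1] = (-2)(-1) + (0)(0) = 2
AB[2,2] = (-2)(0) + (0)(2) = 0
AB[2,3] = (-2)(-2) + (0)(1) = 4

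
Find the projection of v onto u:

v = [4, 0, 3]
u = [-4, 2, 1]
v·u = (4)(-4) + (0)(2) + (3)(1) = -13
u·u = (-4)² + (2)² + (1)² = 21
proj_u(v) = (v·u / u·u) × u = (-13/21) × u

proj_u(v) = [52/21, -26/21, -13/21]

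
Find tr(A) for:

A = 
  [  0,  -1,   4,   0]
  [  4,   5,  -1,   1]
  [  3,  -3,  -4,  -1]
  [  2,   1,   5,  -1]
0

tr(A) = 0 + 5 + -4 + -1 = 0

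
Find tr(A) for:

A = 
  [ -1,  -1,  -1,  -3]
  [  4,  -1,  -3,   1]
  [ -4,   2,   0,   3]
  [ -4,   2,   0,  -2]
-4

tr(A) = -1 + -1 + 0 + -2 = -4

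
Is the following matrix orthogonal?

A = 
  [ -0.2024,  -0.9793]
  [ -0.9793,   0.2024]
Yes

AᵀA = 
  [  1,   0]
  [  0,   1]
≈ I (equal to I up to the 4-dp rounding of the entries)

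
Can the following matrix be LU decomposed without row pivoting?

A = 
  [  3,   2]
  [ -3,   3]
Yes.
A[1,1] = 3 ≠ 0, so Gaussian elimination proceeds without a row swap: multiplier ℓ₂₁ = (-3)/(3) = -1, and U[2,2] = 3 - (-1)(2) = 5.
L = 
  [  1,   0]
  [ -1,   1]
U = 
  [  3,   2]
  [  0,   5]
Check row 2 of LU: [(-1)(3), (-1)(2) + 5] = [-3, 3] = row 2 of A ✓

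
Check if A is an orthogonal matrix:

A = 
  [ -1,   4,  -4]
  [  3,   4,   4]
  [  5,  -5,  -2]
No

AᵀA = 
  [ 35, -17,   6]
  [-17,  57,  10]
  [  6,  10,  36]
≠ I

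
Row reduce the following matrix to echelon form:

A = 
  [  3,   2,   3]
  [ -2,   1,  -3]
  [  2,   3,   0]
Row operations:
R2 → R2 + (2/3)·R1
R3 → R3 - (2/3)·R1
R3 → R3 - (5/7)·R2

Resulting echelon form:
REF = 
  [   3,    2,    3]
  [   0,  7/3,   -1]
  [   0,    0, -9/7]

Rank = 3 (number of non-zero pivot rows).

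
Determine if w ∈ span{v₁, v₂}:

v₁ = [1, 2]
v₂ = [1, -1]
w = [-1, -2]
Yes

Form the augmented matrix and row-reduce:
[v₁|v₂|w] = 
  [  1,   1,  -1]
  [  2,  -1,  -2]
R2 → R2 - (2)·R1
REF = 
  [  1,   1,  -1]
  [  0,  -3,   0]

No row of the form [0 0 | nonzero], so the system is consistent. Back-substitution gives c₁ = -1, c₂ = 0: w = (-1)·v₁ + (0)·v₂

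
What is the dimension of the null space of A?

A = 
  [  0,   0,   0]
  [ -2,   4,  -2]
nullity(A) = 2

Row reduce:
Swap R1 ↔ R2
REF = 
  [ -2,   4,  -2]
  [  0,   0,   0]
Pivot columns: 1 → 1 pivot.
rank(A) = 1, so nullity(A) = 3 - 1 = 2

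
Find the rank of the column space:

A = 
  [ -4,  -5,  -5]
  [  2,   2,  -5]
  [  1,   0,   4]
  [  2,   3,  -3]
Row reduce:
R2 → R2 + (1/2)·R1
R3 → R3 + (1/4)·R1
R4 → R4 + (1/2)·R1
R3 → R3 - (5/2)·R2
R4 → R4 + (1)·R2
R4 → R4 + (26/43)·R3
REF = 
  [   -4,    -5,    -5]
  [    0,  -1/2, -15/2]
  [    0,     0,  43/2]
  [    0,     0,     0]
Pivot columns: 1, 2, 3 → 3 pivots.
dim(Col(A)) = number of pivot columns = 3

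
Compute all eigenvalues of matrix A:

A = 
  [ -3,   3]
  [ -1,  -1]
λ = -2 + i√2, -2 - i√2  (≈ -2 + 1.414i, -2 - 1.414i)

tr(A) = -4, det(A) = 6
Characteristic polynomial: λ² - tr(A)λ + det(A) = λ² + 4λ + 6
λ² + 4λ + 6 = 0  ⇒  λ = (-4 ± √((4)² - 4·(6)))/2 = (-4 ± √(-8))/2
  = -2 + i√2,  -2 - i√2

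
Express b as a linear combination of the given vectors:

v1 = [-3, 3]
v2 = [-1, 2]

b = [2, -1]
c1 = -1, c2 = 1

b = -1·v1 + 1·v2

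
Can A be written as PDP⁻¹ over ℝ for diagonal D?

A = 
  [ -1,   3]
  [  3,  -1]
Yes

tr(A) = -2, det(A) = -8
Characteristic polynomial: λ² - tr(A)λ + det(A) = λ² + 2λ - 8
λ² + 2λ - 8 = (λ + 4)(λ - 2)
Eigenvalues: 2, -4
λ=-4: alg. mult. = 1, geom. mult. = 2 - rank(A - (-4)I) = 2 - 1 = 1
λ=2: alg. mult. = 1, geom. mult. = 2 - rank(A - (2)I) = 2 - 1 = 1
Sum of geometric multiplicities equals n, so A has n independent eigenvectors.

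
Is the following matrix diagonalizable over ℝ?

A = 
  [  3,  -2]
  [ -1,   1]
Yes

tr(A) = 4, det(A) = 1
Characteristic polynomial: λ² - tr(A)λ + det(A) = λ² - 4λ + 1
λ² - 4λ + 1 = 0  ⇒  λ = (4 ± √((-4)² - 4·(1)))/2 = (4 ± √(12))/2
  = 2 + √3,  2 - √3
Eigenvalues: 2 + √3, 2 - √3  (≈ 3.732, 0.2679)
The two irrational eigenvalues are distinct (simple), so each has alg. mult. = geom. mult. = 1.
Sum of geometric multiplicities equals n, so A has n independent eigenvectors.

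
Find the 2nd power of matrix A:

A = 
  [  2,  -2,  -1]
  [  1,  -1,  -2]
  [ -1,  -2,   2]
A² = A·A:
A²[1,1] = (2)(2) + (-2)(1) + (-1)(-1) = 3
A²[1,2] = (2)(-2) + (-2)(-1) + (-1)(-2) = 0
A²[1,3] = (2)(-1) + (-2)(-2) + (-1)(2) = 0
A²[2,1] = (1)(2) + (-1)(1) + (-2)(-1) = 3
A²[2,2] = (1)(-2) + (-1)(-1) + (-2)(-2) = 3
A²[2,3] = (1)(-1) + (-1)(-2) + (-2)(2) = -3
A²[3,1] = (-1)(2) + (-2)(1) + (2)(-1) = -6
A²[3,2] = (-1)(-2) + (-2)(-1) + (2)(-2) = 0
A²[3,3] = (-1)(-1) + (-2)(-2) + (2)(2) = 9
A² = 
  [  3,   0,   0]
  [  3,   3,  -3]
  [ -6,   0,   9]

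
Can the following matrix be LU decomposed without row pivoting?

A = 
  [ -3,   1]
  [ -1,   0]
Yes.
A[1,1] = -3 ≠ 0, so Gaussian elimination proceeds without a row swap: multiplier ℓ₂₁ = (-1)/(-3) = 1/3, and U[2,2] = 0 - (1/3)(1) = -1/3.
L = 
  [  1,   0]
  [1/3,   1]
U = 
  [  -3,    1]
  [   0, -1/3]
Check row 2 of LU: [(1/3)(-3), (1/3)(1) + (-1/3)] = [-1, 0] = row 2 of A ✓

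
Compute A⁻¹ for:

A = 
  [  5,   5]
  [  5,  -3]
det(A) = (5)(-3) - (5)(5) = -40
For a 2×2 matrix, A⁻¹ = (1/det(A)) · [[d, -b], [-c, a]]
    = (-1/40) · [[-3, -5], [-5, 5]]

A⁻¹ = 
  [3/40,  1/8]
  [ 1/8, -1/8]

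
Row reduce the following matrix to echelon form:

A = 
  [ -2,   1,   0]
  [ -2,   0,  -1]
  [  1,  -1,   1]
Row operations:
R2 → R2 - (1)·R1
R3 → R3 + (1/2)·R1
R3 → R3 - (1/2)·R2

Resulting echelon form:
REF = 
  [ -2,   1,   0]
  [  0,  -1,  -1]
  [  0,   0, 3/2]

Rank = 3 (number of non-zero pivot rows).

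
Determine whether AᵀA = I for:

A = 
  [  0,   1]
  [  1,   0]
Yes

AᵀA = 
  [  1,   0]
  [  0,   1]
= I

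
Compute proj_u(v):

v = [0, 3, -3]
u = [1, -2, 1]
proj_u(v) = [-3/2, 3, -3/2]

v·u = (0)(1) + (3)(-2) + (-3)(1) = -9
u·u = (1)² + (-2)² + (1)² = 6
proj_u(v) = (v·u / u·u) × u = (-9/6) × u = (-3/2) × u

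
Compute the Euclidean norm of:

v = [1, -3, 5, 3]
6.633

||v||₂ = √((1)² + (-3)² + (5)² + (3)²) = √44 = 6.633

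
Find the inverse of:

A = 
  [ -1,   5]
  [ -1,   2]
det(A) = (-1)(2) - (5)(-1) = 3
For a 2×2 matrix, A⁻¹ = (1/det(A)) · [[d, -b], [-c, a]]
    = (1/3) · [[2, -5], [1, -1]]

A⁻¹ = 
  [ 2/3, -5/3]
  [ 1/3, -1/3]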